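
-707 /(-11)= 707 /11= 64.27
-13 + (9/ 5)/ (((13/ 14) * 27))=-2521/ 195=-12.93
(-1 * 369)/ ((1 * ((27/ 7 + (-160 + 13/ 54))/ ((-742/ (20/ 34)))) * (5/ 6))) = -5278277844/ 1473275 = -3582.68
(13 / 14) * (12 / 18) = 0.62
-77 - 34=-111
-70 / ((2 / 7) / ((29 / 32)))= -7105 / 32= -222.03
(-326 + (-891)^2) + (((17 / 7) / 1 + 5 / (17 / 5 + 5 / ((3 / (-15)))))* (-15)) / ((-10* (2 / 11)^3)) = 794103.31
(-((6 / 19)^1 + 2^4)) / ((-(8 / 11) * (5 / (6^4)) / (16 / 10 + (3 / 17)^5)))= 1255106084364 / 134886415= 9304.91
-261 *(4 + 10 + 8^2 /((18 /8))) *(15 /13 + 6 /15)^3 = -11413674478 /274625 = -41560.94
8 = 8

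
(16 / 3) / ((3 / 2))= 32 / 9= 3.56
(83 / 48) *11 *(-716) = -163427 / 12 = -13618.92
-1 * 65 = -65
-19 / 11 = -1.73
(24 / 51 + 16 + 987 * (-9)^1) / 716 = -150731 / 12172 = -12.38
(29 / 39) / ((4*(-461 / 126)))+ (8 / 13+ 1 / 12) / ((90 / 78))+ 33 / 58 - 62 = -1904420927 / 31283460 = -60.88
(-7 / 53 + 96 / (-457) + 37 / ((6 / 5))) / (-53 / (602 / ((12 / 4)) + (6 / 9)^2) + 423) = 4010202515 / 55598312439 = 0.07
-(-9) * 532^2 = 2547216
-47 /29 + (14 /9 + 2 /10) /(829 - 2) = -1746814 /1079235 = -1.62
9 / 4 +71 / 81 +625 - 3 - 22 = 195413 / 324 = 603.13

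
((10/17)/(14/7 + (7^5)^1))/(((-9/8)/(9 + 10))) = -1520/2571777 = -0.00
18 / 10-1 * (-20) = 109 / 5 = 21.80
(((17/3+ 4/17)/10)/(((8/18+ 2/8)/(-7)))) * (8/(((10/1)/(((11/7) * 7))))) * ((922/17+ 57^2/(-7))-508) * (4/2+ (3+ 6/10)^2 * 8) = 22932380830128/4515625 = 5078451.12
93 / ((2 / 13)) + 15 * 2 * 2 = 1329 / 2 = 664.50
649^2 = 421201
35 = 35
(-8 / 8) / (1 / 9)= -9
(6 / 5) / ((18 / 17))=17 / 15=1.13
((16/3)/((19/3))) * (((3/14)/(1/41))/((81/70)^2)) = 229600/41553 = 5.53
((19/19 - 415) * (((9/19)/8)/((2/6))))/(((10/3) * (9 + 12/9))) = -50301/23560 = -2.14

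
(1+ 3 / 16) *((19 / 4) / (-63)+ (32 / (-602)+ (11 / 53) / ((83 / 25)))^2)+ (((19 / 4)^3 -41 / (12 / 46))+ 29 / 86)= -1569930480924761 / 31558286912418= -49.75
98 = 98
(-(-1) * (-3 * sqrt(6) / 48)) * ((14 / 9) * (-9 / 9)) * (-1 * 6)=-7 * sqrt(6) / 12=-1.43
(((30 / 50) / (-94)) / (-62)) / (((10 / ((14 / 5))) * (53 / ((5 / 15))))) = 7 / 38610500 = 0.00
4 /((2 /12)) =24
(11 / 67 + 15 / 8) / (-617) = -1093 / 330712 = -0.00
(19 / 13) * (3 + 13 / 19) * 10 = 700 / 13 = 53.85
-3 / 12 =-1 / 4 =-0.25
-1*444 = -444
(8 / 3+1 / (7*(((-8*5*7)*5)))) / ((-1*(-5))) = 78397 / 147000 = 0.53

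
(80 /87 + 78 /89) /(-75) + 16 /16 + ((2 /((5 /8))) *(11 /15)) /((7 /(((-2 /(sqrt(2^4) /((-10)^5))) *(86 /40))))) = 146501527733 /4065075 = 36039.07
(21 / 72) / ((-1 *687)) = -7 / 16488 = -0.00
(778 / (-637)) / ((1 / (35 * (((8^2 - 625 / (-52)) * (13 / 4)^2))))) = -7688585 / 224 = -34324.04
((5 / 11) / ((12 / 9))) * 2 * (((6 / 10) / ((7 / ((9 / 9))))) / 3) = 3 / 154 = 0.02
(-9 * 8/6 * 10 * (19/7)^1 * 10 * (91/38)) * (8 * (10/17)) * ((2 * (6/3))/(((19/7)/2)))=-108185.76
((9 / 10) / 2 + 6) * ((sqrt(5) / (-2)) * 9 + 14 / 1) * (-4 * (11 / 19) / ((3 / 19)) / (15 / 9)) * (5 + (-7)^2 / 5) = -1470084 / 125 + 472527 * sqrt(5) / 125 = -3307.85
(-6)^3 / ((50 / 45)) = -972 / 5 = -194.40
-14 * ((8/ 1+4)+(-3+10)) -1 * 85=-351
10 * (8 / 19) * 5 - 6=286 / 19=15.05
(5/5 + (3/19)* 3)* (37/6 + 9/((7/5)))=1058/57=18.56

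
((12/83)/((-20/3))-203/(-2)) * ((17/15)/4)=1431859/49800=28.75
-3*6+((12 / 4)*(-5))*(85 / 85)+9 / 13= -420 / 13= -32.31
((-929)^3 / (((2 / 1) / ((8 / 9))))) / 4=-801765089 / 9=-89085009.89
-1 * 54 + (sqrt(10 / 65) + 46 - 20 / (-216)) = -427 / 54 + sqrt(26) / 13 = -7.52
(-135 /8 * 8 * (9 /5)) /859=-243 /859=-0.28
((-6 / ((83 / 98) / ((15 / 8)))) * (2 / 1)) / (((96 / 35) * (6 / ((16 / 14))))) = -1225 / 664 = -1.84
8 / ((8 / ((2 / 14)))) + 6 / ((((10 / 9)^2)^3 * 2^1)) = 12160261 / 7000000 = 1.74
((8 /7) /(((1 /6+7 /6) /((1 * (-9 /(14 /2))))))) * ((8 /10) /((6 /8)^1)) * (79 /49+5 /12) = -28632 /12005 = -2.39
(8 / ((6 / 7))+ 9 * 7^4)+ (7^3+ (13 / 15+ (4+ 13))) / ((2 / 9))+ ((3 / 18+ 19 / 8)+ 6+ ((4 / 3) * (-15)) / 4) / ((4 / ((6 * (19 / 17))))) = 23248.17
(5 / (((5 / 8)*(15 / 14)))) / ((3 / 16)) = 1792 / 45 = 39.82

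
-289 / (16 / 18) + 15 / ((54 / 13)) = -321.51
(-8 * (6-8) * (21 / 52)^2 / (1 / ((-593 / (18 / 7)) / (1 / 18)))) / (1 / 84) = -153769644 / 169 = -909879.55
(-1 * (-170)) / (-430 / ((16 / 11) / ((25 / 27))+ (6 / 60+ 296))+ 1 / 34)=-946295820 / 7877281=-120.13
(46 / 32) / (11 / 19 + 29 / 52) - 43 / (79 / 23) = -3993789 / 354868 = -11.25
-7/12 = -0.58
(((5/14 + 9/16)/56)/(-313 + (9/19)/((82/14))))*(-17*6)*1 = 4092087/764443904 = 0.01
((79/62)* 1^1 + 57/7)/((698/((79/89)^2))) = 25506967/2399524372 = 0.01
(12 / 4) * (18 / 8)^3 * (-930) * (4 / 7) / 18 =-112995 / 112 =-1008.88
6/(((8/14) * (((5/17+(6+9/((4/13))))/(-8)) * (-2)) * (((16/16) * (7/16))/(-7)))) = -45696/2417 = -18.91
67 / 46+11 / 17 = 1645 / 782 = 2.10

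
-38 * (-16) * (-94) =-57152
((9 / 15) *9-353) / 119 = -1738 / 595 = -2.92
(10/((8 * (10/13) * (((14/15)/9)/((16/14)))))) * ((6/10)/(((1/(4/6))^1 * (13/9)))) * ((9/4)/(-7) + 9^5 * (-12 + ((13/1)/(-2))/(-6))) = -1096496190/343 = -3196781.90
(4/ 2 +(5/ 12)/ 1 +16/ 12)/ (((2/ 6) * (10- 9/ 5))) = 225/ 164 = 1.37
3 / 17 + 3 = 54 / 17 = 3.18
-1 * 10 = -10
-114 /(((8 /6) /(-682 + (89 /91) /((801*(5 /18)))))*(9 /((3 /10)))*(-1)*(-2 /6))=13265667 /2275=5831.06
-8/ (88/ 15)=-15/ 11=-1.36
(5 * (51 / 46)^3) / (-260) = -132651 / 5061472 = -0.03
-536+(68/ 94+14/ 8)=-100303/ 188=-533.53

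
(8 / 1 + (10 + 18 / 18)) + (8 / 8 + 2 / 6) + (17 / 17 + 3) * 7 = 145 / 3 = 48.33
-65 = -65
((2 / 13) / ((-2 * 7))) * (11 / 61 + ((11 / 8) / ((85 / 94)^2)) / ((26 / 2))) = -3548589 / 1042755350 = -0.00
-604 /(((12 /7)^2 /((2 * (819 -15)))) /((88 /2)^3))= -84457039744 /3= -28152346581.33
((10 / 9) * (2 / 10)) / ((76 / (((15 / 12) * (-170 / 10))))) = -85 / 1368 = -0.06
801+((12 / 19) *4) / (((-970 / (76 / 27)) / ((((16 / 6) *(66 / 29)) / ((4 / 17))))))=101370649 / 126585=800.81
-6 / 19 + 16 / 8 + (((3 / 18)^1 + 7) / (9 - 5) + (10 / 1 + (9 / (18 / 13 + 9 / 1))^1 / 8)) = 2581 / 190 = 13.58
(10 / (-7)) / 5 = -2 / 7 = -0.29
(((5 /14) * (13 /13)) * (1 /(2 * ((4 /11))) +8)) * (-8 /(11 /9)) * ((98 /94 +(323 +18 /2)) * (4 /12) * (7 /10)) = -320175 /188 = -1703.06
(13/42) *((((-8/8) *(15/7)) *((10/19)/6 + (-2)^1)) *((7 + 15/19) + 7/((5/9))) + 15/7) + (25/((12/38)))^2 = 4007971369/636804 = 6293.89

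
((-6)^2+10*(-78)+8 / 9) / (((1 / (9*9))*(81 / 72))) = -53504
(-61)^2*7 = 26047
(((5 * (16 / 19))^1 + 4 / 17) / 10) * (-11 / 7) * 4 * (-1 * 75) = 209.59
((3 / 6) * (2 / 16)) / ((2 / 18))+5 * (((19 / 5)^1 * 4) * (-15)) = -1139.44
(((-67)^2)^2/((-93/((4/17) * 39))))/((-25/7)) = 7335008044/13175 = 556736.85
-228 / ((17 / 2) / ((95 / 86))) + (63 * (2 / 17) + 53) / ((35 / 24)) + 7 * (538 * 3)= 289361094 / 25585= 11309.79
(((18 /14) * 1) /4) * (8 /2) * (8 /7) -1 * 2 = -26 /49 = -0.53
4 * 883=3532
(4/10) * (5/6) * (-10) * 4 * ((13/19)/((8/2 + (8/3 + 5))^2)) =-312/4655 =-0.07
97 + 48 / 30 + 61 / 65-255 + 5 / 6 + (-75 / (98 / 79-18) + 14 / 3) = -2504113 / 17212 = -145.49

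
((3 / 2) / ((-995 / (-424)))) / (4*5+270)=318 / 144275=0.00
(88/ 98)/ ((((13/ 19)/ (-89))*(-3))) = 38.93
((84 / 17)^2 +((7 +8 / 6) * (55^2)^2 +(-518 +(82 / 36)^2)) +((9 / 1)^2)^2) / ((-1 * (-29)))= 2629699.34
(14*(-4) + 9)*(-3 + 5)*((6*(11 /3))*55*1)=-113740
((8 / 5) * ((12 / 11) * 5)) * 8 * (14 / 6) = 1792 / 11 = 162.91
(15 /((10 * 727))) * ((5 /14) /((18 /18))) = 15 /20356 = 0.00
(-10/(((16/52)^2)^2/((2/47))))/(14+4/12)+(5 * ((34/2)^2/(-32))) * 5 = -29631865/129344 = -229.09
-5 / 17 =-0.29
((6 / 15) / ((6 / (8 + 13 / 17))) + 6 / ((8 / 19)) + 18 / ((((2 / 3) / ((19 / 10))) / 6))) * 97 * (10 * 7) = 223450073 / 102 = 2190686.99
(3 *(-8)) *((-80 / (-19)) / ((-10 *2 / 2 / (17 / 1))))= 3264 / 19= 171.79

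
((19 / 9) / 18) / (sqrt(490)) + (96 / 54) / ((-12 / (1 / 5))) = -4 / 135 + 19 * sqrt(10) / 11340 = -0.02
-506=-506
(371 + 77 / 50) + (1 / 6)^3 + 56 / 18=2028541 / 5400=375.66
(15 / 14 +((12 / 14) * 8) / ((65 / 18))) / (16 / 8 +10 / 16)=1.13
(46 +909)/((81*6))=955/486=1.97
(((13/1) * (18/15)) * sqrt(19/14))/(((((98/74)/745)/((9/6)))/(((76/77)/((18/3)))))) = 4085133 * sqrt(266)/26411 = 2522.68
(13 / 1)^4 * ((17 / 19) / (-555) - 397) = -119567256302 / 10545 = -11338763.04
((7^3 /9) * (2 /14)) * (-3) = -49 /3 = -16.33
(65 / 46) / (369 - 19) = 13 / 3220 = 0.00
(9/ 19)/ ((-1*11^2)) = -9/ 2299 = -0.00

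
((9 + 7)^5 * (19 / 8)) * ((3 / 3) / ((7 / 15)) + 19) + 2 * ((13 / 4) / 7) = 737148941 / 14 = 52653495.79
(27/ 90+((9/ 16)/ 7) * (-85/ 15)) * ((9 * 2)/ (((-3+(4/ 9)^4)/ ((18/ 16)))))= 46235367/ 43516480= 1.06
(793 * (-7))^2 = 30813601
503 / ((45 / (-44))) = -22132 / 45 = -491.82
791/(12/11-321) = -8701/3519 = -2.47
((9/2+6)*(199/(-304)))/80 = -4179/48640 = -0.09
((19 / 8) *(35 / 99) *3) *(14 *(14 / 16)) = 30.86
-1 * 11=-11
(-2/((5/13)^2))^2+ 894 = 672994/625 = 1076.79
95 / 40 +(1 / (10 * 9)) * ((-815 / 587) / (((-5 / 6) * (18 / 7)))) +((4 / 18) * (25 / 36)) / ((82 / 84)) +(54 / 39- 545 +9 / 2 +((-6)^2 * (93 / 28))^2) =227838596011603 / 16557133320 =13760.75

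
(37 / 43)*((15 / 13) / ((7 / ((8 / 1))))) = 4440 / 3913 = 1.13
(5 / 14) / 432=5 / 6048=0.00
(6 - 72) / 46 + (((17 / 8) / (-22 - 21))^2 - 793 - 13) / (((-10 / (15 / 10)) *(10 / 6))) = 19352846289 / 272172800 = 71.10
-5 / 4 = -1.25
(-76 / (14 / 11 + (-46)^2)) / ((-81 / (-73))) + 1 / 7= 0.11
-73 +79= 6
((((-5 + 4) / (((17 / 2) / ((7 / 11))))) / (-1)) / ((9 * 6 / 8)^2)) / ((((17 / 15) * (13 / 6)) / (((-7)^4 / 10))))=537824 / 3347487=0.16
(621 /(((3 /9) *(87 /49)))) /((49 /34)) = 21114 /29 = 728.07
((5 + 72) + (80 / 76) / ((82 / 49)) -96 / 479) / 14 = 28891783 / 5223974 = 5.53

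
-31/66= -0.47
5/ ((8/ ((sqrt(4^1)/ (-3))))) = -5/ 12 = -0.42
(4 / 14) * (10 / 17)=20 / 119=0.17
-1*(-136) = 136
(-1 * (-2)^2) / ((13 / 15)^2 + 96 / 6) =-900 / 3769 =-0.24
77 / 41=1.88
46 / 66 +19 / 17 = 1018 / 561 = 1.81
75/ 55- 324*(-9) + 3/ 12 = 2917.61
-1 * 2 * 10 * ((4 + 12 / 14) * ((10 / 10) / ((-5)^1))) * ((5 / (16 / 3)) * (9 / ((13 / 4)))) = 4590 / 91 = 50.44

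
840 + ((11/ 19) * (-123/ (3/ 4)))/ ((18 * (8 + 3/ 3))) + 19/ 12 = 5177179/ 6156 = 841.00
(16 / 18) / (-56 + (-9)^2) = 0.04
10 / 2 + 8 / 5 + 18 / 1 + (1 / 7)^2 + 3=6767 / 245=27.62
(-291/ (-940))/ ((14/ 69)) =20079/ 13160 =1.53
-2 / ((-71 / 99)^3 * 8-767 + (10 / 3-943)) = 970299 / 829420124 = 0.00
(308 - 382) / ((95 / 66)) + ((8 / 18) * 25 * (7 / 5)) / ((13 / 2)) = -544828 / 11115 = -49.02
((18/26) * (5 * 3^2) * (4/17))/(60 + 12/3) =405/3536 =0.11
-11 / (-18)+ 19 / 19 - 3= -25 / 18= -1.39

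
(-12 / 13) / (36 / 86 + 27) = -172 / 5109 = -0.03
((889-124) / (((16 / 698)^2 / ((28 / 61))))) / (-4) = -652244355 / 3904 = -167070.79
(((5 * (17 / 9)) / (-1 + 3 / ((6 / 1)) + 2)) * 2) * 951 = 107780 / 9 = 11975.56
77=77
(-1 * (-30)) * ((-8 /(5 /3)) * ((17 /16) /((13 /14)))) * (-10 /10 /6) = 357 /13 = 27.46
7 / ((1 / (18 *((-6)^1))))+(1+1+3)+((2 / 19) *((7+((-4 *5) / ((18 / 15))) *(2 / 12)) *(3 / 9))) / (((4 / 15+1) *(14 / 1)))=-898937 / 1197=-750.99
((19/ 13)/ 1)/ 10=19/ 130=0.15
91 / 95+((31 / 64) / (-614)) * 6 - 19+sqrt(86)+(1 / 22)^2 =-8.77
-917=-917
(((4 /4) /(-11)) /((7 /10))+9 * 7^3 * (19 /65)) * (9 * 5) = 40640679 /1001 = 40600.08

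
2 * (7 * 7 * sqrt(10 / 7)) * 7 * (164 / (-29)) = -16072 * sqrt(70) / 29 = -4636.83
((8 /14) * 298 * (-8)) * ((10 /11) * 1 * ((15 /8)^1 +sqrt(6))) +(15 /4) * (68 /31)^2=-95360 * sqrt(6) /77- 170491620 /73997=-5337.58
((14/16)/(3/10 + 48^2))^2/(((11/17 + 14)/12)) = 20825/176285309868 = 0.00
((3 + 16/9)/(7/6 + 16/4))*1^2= 86/93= 0.92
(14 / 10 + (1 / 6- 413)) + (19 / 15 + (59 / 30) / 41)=-410.12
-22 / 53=-0.42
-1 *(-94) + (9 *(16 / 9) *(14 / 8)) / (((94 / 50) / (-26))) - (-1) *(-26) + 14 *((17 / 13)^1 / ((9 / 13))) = -123850 / 423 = -292.79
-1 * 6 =-6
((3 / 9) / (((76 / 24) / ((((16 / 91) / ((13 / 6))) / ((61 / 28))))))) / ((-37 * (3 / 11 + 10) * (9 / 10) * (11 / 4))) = -0.00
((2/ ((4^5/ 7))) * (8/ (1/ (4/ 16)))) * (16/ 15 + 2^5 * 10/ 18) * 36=371/ 20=18.55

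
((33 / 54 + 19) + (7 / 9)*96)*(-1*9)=-1697 / 2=-848.50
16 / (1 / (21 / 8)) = 42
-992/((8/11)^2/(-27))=101277/2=50638.50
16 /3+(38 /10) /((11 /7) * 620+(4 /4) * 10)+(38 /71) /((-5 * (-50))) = 195896191 /36689250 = 5.34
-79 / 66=-1.20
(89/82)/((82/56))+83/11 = 153229/18491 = 8.29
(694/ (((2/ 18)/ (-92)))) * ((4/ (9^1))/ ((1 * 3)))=-255392/ 3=-85130.67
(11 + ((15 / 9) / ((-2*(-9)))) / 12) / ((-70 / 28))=-7133 / 1620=-4.40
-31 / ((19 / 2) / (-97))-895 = -10991 / 19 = -578.47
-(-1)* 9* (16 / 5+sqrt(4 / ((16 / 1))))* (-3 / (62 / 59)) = -58941 / 620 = -95.07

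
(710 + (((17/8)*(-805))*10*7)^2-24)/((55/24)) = 688251184803/110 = 6256828952.75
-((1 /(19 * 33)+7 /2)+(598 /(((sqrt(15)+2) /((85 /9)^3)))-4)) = 27910904875 /304722-367246750 * sqrt(15) /8019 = -85776.66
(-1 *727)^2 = 528529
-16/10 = -8/5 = -1.60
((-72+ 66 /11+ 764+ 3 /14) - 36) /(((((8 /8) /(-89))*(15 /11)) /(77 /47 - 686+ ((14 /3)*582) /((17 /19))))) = -2435799970021 /23970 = -101618688.78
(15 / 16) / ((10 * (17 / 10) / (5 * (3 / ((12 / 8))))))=75 / 136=0.55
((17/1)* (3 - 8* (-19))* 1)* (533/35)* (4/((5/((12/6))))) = 64203.66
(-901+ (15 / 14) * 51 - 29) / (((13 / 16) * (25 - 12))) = -98040 / 1183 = -82.87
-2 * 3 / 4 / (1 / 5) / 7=-15 / 14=-1.07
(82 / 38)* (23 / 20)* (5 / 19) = 943 / 1444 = 0.65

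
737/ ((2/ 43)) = 31691/ 2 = 15845.50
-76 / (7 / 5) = -380 / 7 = -54.29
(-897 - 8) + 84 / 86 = -38873 / 43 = -904.02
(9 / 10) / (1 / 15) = 13.50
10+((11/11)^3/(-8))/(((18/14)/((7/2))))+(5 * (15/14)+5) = 20177/1008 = 20.02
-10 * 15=-150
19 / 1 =19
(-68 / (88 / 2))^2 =289 / 121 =2.39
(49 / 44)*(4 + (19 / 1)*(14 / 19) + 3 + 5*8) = 2989 / 44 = 67.93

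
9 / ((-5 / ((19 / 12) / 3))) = -19 / 20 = -0.95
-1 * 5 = -5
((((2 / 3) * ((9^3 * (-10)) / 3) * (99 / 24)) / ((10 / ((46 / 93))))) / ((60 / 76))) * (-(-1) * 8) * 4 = -2076624 / 155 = -13397.57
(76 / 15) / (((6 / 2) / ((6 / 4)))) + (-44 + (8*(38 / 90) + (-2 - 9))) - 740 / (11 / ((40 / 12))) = -135299 / 495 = -273.33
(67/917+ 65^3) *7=251831192/131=1922375.51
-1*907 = -907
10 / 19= 0.53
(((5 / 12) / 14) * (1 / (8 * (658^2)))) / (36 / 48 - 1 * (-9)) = 5 / 5673560256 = 0.00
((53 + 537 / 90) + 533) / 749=2537 / 3210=0.79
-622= -622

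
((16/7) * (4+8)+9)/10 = 51/14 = 3.64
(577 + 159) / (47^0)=736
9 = 9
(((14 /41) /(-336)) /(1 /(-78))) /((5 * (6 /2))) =13 /2460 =0.01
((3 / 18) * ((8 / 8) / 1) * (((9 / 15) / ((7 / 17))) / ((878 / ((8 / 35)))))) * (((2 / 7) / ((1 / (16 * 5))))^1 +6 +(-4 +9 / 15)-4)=25534 / 18822125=0.00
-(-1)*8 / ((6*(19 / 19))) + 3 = 13 / 3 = 4.33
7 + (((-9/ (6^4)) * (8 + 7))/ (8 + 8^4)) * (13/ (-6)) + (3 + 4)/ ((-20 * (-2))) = 42402853/ 5909760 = 7.18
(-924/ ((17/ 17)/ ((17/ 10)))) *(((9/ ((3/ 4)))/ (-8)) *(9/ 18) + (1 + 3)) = -51051/ 10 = -5105.10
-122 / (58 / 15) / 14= -915 / 406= -2.25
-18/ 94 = -9/ 47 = -0.19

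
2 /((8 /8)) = 2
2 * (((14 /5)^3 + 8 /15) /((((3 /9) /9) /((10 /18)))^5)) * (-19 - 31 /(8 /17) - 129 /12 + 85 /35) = -22278345300 /7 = -3182620757.14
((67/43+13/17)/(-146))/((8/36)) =-7641/106726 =-0.07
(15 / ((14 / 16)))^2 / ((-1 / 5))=-72000 / 49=-1469.39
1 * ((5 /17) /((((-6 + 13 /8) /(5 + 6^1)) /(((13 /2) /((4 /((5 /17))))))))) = -715 /2023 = -0.35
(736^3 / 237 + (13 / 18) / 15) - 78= 35880280327 / 21330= 1682150.98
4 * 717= 2868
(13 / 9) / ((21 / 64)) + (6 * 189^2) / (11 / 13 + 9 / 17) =4476217811 / 28728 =155813.76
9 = 9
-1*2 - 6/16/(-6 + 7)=-19/8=-2.38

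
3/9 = 1/3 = 0.33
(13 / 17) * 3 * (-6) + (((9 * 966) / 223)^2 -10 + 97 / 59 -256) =61940239713 / 49878187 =1241.83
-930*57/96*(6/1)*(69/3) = -609615/8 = -76201.88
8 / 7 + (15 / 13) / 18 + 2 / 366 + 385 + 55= 14695021 / 33306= 441.21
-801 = -801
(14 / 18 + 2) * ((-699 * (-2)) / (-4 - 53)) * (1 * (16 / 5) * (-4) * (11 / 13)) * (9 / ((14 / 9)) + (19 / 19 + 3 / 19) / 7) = 1298313280 / 295659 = 4391.25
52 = 52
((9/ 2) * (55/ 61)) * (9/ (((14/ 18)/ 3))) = 120285/ 854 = 140.85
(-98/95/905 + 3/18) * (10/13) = 0.13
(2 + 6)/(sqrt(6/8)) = 16*sqrt(3)/3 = 9.24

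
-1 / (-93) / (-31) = -1 / 2883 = -0.00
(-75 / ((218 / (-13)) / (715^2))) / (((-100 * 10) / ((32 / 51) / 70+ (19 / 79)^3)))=-5351814267943 / 102323341904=-52.30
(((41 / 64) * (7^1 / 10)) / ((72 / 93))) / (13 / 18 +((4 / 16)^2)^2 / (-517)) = 1971321 / 2457940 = 0.80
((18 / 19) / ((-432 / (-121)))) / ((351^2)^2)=121 / 6921389798856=0.00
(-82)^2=6724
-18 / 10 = -9 / 5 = -1.80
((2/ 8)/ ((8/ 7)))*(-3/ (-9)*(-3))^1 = -7/ 32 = -0.22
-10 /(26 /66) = -330 /13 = -25.38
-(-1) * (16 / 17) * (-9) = -144 / 17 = -8.47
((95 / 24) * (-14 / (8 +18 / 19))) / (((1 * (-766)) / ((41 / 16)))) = 103607 / 5000448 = 0.02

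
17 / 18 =0.94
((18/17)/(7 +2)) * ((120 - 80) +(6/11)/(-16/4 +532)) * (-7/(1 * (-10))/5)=271047/411400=0.66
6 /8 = 3 /4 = 0.75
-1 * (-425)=425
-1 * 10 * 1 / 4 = -5 / 2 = -2.50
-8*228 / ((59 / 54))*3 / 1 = -295488 / 59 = -5008.27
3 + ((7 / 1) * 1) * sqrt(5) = 3 + 7 * sqrt(5) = 18.65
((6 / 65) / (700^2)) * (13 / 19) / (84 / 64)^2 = 32 / 427678125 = 0.00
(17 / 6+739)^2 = 19811401 / 36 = 550316.69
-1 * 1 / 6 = -1 / 6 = -0.17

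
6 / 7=0.86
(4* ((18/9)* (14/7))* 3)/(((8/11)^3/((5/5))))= 124.78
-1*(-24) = 24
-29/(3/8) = -232/3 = -77.33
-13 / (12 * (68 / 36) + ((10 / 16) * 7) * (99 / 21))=-312 / 1039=-0.30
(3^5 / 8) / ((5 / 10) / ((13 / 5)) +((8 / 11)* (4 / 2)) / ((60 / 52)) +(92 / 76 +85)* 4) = 9903465 / 112906028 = 0.09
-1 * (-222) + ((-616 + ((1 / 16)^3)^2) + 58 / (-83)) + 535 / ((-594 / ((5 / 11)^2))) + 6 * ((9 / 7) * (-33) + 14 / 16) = -644.21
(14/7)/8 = 1/4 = 0.25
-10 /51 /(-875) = 2 /8925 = 0.00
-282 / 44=-141 / 22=-6.41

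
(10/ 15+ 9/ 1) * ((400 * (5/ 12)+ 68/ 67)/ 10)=488708/ 3015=162.09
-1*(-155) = 155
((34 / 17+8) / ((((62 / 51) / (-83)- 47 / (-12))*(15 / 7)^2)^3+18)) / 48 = 13219933565304760 / 366146724690155284389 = 0.00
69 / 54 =23 / 18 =1.28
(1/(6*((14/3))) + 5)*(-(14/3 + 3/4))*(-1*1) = 3055/112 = 27.28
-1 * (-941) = 941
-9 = -9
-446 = -446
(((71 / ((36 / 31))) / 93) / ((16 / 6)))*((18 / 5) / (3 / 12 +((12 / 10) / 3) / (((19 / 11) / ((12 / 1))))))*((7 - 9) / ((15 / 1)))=-1349 / 34530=-0.04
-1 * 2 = -2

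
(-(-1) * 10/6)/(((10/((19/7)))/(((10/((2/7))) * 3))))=95/2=47.50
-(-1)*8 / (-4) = -2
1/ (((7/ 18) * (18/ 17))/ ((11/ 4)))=187/ 28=6.68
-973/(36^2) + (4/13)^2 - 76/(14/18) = -150818323/1533168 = -98.37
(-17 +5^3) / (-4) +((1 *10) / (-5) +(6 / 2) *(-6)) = -47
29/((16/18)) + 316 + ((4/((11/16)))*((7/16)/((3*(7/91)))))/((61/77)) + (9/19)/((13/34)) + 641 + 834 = 664920221/361608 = 1838.79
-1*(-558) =558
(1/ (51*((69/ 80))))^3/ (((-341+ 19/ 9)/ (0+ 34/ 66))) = -0.00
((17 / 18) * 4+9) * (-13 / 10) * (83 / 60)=-24817 / 1080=-22.98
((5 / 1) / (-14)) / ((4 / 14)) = -5 / 4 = -1.25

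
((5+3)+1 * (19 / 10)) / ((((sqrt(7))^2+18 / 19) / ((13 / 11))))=2223 / 1510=1.47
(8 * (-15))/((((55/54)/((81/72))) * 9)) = -162/11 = -14.73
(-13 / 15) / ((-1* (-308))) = -13 / 4620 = -0.00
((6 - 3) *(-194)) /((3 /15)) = -2910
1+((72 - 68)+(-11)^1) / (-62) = 69 / 62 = 1.11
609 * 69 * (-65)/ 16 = -2731365/ 16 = -170710.31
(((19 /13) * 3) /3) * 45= 65.77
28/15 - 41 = -587/15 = -39.13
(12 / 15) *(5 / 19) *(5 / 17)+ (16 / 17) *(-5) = -1500 / 323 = -4.64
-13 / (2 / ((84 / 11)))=-546 / 11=-49.64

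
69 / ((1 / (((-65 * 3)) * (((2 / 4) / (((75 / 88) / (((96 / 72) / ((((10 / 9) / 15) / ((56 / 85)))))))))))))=-93608.81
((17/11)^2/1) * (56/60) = 4046/1815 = 2.23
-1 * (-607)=607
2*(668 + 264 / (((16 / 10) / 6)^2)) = 8761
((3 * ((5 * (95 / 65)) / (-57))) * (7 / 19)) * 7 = -245 / 247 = -0.99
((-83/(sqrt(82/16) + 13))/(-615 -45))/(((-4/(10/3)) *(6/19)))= -0.02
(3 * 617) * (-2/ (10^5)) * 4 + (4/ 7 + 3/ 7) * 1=10649/ 12500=0.85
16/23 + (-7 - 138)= -3319/23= -144.30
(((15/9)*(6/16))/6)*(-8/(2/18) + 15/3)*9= -1005/16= -62.81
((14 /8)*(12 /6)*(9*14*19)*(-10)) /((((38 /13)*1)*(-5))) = 5733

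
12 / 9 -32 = -92 / 3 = -30.67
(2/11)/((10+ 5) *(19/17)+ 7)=17/2222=0.01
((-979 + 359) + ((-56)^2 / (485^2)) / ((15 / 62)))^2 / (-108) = -1196177576972533156 / 336134613796875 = -3558.63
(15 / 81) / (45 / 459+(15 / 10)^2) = 340 / 4311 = 0.08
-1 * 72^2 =-5184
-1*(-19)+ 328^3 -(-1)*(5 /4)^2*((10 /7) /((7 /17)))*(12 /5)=3458183233 /98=35287584.01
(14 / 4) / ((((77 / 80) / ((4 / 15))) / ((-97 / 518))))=-1552 / 8547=-0.18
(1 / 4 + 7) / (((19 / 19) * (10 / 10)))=29 / 4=7.25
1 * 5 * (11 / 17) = 55 / 17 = 3.24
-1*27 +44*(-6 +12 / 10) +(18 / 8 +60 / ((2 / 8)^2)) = 14481 / 20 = 724.05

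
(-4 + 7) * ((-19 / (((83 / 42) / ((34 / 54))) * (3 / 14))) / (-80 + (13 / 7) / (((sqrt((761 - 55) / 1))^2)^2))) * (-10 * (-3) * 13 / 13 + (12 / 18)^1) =20321411169472 / 625517213427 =32.49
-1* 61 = -61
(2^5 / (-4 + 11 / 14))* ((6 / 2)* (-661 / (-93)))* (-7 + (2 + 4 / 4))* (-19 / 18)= -11252864 / 12555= -896.29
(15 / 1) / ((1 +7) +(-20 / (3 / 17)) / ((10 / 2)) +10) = -45 / 14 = -3.21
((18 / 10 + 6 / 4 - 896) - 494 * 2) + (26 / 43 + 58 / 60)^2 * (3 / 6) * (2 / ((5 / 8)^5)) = -1854.81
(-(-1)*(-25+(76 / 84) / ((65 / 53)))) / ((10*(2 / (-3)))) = 16559 / 4550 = 3.64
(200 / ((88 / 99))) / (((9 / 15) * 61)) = 375 / 61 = 6.15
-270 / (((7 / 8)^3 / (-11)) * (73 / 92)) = 139898880 / 25039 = 5587.24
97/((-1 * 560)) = -97/560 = -0.17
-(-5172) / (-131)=-5172 / 131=-39.48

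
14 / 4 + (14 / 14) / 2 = 4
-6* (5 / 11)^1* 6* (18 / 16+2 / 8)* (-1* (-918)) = -20655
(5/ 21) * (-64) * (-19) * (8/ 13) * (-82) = -3988480/ 273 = -14609.82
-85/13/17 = -5/13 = -0.38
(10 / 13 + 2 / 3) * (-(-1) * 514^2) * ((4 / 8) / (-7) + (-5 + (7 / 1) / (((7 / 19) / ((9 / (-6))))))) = -496688480 / 39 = -12735602.05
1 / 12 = 0.08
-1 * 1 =-1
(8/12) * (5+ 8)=26/3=8.67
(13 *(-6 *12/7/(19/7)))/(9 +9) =-2.74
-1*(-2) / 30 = 1 / 15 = 0.07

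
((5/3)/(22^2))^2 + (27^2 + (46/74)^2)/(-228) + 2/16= -168578195567/54839095344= -3.07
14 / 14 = 1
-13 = -13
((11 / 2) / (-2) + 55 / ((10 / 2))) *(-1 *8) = -66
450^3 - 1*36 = 91124964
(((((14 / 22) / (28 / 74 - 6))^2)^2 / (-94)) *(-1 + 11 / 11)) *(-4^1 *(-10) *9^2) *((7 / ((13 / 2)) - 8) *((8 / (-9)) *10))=0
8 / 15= 0.53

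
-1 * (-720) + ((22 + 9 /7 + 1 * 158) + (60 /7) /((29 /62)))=919.61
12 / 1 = 12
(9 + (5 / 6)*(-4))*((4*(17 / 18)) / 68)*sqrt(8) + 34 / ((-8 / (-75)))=17*sqrt(2) / 27 + 1275 / 4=319.64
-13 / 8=-1.62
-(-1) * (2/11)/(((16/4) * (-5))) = -1/110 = -0.01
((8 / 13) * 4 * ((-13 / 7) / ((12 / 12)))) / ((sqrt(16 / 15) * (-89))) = 8 * sqrt(15) / 623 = 0.05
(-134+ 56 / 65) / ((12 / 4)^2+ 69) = -4327 / 2535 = -1.71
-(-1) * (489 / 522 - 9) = -8.06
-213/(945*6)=-71/1890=-0.04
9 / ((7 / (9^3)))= 6561 / 7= 937.29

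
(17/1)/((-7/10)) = -170/7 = -24.29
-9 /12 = -3 /4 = -0.75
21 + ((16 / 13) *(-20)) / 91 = 24523 / 1183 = 20.73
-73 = -73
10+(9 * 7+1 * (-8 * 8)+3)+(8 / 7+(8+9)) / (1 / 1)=211 / 7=30.14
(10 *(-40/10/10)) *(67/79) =-268/79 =-3.39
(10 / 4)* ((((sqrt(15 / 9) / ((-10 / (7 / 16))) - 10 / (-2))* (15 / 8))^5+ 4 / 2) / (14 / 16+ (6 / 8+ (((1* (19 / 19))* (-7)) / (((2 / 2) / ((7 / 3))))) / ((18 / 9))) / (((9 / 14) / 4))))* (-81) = 27245253674738248785 / 84000970375168 - 1814448230067360375* sqrt(15) / 384004436000768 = 306044.39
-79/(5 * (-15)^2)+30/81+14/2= 24638/3375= 7.30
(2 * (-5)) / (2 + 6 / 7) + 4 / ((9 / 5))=-23 / 18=-1.28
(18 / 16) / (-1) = -9 / 8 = -1.12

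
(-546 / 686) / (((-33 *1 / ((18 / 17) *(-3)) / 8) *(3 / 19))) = -35568 / 9163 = -3.88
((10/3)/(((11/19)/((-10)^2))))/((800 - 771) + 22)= 19000/1683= 11.29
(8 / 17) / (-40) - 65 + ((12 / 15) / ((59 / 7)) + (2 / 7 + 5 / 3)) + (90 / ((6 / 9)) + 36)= 11377762 / 105315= 108.04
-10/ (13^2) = -10/ 169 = -0.06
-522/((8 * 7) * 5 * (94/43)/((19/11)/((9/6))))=-71079/72380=-0.98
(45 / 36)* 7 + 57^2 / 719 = 13.27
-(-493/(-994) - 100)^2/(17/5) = -48912973245/16796612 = -2912.07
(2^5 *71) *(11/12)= 6248/3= 2082.67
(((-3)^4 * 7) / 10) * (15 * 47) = 79947 / 2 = 39973.50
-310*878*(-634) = 172562120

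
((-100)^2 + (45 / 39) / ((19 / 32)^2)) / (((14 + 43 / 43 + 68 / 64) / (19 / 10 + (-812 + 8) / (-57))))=228417343616 / 22915919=9967.63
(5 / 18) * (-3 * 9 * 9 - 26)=-74.72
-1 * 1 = -1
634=634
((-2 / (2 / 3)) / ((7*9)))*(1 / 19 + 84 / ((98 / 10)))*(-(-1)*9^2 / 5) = -6.65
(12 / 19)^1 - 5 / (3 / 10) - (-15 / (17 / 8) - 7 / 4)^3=11963151695 / 17922624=667.49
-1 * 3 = -3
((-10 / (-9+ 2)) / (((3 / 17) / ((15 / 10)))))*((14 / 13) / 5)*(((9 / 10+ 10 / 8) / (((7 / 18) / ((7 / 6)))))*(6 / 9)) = 731 / 65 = 11.25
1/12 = 0.08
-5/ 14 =-0.36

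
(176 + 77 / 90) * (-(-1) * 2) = 15917 / 45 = 353.71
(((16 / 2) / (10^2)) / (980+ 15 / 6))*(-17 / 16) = -17 / 196500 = -0.00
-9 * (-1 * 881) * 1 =7929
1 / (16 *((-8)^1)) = -1 / 128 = -0.01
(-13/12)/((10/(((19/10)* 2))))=-247/600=-0.41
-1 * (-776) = 776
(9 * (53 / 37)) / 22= 0.59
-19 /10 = -1.90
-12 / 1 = -12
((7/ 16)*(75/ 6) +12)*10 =2795/ 16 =174.69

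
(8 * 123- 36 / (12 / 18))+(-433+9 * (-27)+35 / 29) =7401 / 29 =255.21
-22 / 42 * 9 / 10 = -33 / 70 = -0.47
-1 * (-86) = 86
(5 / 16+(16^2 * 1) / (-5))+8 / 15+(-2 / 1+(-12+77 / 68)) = -51589 / 816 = -63.22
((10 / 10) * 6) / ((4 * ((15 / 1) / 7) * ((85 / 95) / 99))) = 13167 / 170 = 77.45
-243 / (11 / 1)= -243 / 11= -22.09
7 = 7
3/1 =3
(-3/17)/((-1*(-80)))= -3/1360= -0.00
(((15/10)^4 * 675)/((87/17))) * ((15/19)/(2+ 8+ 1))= 47.92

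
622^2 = 386884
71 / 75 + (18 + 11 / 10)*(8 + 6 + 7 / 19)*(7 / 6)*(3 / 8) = 5518183 / 45600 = 121.01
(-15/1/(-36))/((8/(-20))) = -1.04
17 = 17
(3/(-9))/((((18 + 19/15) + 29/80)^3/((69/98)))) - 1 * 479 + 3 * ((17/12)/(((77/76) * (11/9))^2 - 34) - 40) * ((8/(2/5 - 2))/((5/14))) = 93602973271453024992113/77818785093958403705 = 1202.83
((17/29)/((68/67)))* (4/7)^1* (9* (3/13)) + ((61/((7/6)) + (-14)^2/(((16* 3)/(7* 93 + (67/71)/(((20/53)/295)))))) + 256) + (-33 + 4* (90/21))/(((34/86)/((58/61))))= 55412262065707/9326479344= 5941.39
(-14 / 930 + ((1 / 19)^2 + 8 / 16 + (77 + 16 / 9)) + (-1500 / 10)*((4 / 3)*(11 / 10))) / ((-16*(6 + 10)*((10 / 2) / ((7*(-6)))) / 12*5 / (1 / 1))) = -992224709 / 89528000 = -11.08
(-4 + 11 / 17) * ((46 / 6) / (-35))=0.73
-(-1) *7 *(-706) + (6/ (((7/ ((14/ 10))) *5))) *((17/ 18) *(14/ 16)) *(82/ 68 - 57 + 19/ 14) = -1485839/ 300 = -4952.80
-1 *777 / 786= -259 / 262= -0.99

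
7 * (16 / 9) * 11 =1232 / 9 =136.89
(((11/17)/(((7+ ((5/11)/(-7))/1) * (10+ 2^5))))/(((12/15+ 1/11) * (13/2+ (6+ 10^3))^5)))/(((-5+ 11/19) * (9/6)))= -101156/286268261372350154296875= -0.00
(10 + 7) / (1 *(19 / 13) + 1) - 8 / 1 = -35 / 32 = -1.09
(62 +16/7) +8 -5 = 471/7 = 67.29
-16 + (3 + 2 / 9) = -115 / 9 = -12.78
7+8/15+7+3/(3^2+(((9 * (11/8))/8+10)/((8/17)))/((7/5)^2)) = 118819966/8098005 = 14.67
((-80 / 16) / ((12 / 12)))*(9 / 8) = -45 / 8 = -5.62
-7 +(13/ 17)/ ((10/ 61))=-397/ 170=-2.34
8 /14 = 4 /7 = 0.57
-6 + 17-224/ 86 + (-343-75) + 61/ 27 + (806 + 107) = 587065/ 1161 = 505.65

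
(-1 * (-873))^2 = 762129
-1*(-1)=1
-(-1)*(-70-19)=-89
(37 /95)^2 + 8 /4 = 2.15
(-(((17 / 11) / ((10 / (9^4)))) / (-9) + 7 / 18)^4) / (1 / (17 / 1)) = -162180287081210580992 / 60037250625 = -2701327682.28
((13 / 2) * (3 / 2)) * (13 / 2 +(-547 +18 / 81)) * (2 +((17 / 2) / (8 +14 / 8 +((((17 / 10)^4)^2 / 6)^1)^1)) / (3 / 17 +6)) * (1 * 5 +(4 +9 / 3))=-11715842941348975 / 89780302087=-130494.58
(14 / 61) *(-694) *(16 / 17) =-155456 / 1037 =-149.91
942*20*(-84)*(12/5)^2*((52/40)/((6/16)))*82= -64781144064/25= -2591245762.56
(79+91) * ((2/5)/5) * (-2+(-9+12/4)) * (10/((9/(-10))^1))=10880/9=1208.89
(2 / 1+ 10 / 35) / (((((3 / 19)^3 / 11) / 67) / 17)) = 7275040.08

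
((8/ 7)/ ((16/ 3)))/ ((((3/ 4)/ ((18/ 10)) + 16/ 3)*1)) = 6/ 161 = 0.04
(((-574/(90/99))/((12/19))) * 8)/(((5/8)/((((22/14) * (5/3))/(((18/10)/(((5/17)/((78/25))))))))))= -94259000/53703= -1755.19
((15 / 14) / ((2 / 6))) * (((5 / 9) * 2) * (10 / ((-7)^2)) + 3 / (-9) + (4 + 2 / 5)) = 13.80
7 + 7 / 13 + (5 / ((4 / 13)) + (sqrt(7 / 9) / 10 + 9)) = sqrt(7) / 30 + 1705 / 52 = 32.88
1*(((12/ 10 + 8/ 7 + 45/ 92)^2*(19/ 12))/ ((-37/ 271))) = -428171072989/ 4603569600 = -93.01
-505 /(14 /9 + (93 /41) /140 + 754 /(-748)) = -4878512100 /5445929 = -895.81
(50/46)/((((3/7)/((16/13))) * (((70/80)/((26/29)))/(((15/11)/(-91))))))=-32000/667667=-0.05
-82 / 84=-41 / 42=-0.98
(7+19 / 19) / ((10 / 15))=12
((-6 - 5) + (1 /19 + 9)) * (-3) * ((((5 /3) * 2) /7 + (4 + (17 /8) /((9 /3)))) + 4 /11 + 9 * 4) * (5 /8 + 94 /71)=3144872979 /6647872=473.06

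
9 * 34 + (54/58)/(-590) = 5235633/17110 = 306.00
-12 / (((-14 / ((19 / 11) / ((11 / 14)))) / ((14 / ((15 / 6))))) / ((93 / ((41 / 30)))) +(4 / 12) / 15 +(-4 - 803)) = 17811360 / 1197805781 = 0.01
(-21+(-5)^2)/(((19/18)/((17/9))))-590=-582.84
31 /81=0.38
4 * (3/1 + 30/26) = 216/13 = 16.62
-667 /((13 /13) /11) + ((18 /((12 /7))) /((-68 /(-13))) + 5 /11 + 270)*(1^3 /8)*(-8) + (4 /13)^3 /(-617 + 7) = -7628083517047 /1002447160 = -7609.46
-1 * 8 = -8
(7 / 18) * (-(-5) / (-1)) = -35 / 18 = -1.94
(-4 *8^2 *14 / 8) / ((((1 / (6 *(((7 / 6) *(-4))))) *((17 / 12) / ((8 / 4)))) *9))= 1967.69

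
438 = 438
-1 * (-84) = 84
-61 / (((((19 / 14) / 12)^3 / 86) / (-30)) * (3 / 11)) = 2736206161920 / 6859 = 398922023.90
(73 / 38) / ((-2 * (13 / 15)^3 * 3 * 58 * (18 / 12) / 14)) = -191625 / 2421094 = -0.08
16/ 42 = 8/ 21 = 0.38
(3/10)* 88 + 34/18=1273/45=28.29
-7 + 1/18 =-125/18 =-6.94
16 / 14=8 / 7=1.14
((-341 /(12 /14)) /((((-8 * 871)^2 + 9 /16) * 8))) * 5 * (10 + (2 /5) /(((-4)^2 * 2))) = -637329 /12429574288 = -0.00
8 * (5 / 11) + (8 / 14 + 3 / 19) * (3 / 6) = 11707 / 2926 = 4.00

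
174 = 174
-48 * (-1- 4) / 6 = 40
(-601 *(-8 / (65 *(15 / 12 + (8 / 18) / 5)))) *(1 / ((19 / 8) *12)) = 115392 / 59527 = 1.94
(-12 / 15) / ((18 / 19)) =-38 / 45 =-0.84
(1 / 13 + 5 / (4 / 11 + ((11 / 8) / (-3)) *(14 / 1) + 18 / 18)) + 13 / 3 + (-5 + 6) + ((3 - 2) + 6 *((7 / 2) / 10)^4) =11468171639 / 2081040000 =5.51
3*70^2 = 14700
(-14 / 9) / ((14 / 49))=-49 / 9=-5.44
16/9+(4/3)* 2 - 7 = -23/9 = -2.56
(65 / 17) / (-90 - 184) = -65 / 4658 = -0.01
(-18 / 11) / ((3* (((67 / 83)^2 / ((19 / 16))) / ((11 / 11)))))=-0.99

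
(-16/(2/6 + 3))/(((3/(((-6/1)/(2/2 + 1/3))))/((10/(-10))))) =-7.20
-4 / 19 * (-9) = 36 / 19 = 1.89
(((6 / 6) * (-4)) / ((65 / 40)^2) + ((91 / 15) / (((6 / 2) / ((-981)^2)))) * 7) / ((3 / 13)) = 11511226357 / 195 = 59031930.04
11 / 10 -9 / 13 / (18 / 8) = 103 / 130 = 0.79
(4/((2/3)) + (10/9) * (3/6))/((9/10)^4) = 9.99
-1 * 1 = -1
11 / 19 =0.58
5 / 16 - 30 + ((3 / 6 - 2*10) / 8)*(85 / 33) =-3165 / 88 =-35.97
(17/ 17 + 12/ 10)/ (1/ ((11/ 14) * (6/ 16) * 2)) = 1.30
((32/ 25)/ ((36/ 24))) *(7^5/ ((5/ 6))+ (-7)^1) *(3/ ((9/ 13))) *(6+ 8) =1174199936/ 1125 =1043733.28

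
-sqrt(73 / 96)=-sqrt(438) / 24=-0.87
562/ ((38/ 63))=17703/ 19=931.74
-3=-3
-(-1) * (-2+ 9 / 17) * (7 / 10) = -35 / 34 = -1.03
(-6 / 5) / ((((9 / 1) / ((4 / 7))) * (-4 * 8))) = 1 / 420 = 0.00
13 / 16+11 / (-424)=667 / 848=0.79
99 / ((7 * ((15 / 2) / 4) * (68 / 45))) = 594 / 119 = 4.99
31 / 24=1.29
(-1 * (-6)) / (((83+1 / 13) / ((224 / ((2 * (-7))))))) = -52 / 45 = -1.16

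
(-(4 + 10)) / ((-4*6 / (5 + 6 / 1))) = 77 / 12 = 6.42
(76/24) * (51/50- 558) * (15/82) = -529131/1640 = -322.64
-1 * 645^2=-416025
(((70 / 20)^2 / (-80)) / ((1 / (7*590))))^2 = 409536169 / 1024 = 399937.67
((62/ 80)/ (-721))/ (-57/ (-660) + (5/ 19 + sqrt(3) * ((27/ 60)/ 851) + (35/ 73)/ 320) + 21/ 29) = -12096709666674166219048/ 12099646826985405018984457 + 5949466469948884608 * sqrt(3)/ 12099646826985405018984457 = -0.00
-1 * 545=-545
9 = 9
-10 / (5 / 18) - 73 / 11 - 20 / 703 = -329927 / 7733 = -42.66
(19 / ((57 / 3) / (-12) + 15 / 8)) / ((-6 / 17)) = -1292 / 7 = -184.57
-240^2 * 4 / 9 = -25600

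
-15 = -15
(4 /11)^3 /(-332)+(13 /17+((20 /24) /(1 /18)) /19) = 55452278 /35682779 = 1.55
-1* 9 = -9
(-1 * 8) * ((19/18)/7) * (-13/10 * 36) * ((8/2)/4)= 1976/35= 56.46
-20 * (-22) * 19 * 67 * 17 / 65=1904408 / 13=146492.92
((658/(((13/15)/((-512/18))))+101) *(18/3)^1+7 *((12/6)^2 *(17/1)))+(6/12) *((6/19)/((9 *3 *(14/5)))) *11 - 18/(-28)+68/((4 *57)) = -1999470556/15561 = -128492.42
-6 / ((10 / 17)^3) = -14739 / 500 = -29.48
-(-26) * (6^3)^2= 1213056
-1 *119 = -119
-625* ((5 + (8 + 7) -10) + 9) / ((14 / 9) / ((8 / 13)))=-427500 / 91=-4697.80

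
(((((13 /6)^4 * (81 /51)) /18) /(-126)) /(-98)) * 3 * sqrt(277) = 28561 * sqrt(277) /60455808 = 0.01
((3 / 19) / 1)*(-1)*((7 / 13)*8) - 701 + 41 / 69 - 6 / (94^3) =-4962161364665 / 7077821556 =-701.09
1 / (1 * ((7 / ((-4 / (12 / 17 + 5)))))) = -68 / 679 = -0.10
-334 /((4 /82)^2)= -280727 /2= -140363.50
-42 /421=-0.10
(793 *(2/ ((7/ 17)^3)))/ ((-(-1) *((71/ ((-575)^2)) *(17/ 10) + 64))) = 25762359512500/ 72579214001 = 354.96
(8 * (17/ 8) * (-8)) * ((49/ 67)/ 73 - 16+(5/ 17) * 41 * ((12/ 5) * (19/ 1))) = -355132392/ 4891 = -72609.36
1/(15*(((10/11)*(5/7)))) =77/750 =0.10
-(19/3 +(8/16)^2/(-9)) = -227/36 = -6.31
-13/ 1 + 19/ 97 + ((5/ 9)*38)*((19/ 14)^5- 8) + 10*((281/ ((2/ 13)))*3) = 4281282270863/ 78253392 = 54710.50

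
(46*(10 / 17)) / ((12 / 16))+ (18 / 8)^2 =33571 / 816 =41.14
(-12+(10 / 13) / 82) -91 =-54894 / 533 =-102.99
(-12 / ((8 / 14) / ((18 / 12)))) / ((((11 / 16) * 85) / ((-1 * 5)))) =504 / 187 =2.70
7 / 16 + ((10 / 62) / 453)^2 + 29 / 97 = 0.74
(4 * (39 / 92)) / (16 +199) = 39 / 4945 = 0.01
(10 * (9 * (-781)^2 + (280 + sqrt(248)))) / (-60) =-5489929 / 6 - sqrt(62) / 3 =-914990.79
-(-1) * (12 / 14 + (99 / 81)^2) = 1333 / 567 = 2.35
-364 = -364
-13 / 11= -1.18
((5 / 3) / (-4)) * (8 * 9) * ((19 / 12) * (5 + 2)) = -665 / 2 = -332.50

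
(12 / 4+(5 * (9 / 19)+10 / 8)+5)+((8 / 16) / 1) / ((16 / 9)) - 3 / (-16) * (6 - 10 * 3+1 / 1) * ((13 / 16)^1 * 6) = -22189 / 2432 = -9.12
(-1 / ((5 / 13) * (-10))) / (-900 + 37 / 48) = -0.00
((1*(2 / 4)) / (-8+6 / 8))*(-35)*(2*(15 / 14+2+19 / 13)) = 21.88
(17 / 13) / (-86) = -17 / 1118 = -0.02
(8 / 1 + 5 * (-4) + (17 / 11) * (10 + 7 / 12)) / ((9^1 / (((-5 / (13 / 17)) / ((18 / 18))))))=-48875 / 15444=-3.16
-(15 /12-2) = 0.75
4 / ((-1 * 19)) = -4 / 19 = -0.21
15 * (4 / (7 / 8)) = 480 / 7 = 68.57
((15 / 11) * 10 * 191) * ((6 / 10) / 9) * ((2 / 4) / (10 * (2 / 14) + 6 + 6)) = 6685 / 1034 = 6.47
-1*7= -7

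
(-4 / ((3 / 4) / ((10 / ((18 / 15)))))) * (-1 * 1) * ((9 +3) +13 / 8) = 5450 / 9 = 605.56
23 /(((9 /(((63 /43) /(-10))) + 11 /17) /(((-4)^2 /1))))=-43792 /7233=-6.05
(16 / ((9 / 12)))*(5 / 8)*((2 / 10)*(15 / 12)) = 10 / 3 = 3.33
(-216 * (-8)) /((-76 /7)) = -159.16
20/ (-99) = -20/ 99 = -0.20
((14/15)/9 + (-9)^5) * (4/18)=-15943202/1215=-13121.98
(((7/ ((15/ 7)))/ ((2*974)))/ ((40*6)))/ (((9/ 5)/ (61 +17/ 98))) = 1199/ 5049216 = 0.00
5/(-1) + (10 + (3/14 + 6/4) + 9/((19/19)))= 110/7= 15.71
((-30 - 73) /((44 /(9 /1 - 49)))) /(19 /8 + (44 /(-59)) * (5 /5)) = 486160 /8459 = 57.47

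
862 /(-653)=-862 /653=-1.32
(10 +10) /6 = 10 /3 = 3.33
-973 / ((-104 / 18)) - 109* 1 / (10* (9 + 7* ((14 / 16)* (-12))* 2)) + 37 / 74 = 757888 / 4485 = 168.98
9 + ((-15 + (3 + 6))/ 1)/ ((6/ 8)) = 1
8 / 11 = 0.73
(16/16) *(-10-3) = -13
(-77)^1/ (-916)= 77/ 916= 0.08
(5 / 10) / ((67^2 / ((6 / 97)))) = 3 / 435433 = 0.00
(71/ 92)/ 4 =71/ 368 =0.19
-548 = -548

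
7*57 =399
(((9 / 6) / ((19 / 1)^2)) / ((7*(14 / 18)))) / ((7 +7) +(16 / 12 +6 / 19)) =81 / 1660904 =0.00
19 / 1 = 19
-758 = -758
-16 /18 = -8 /9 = -0.89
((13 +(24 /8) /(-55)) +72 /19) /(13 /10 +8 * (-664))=-34976 /11099363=-0.00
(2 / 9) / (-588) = -1 / 2646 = -0.00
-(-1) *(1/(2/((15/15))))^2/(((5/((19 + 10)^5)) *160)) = 20511149/3200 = 6409.73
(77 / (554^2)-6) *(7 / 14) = -1841419 / 613832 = -3.00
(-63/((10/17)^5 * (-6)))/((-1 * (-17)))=1753941/200000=8.77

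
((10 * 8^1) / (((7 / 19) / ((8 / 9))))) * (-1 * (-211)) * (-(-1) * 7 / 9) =2565760 / 81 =31676.05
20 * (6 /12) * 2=20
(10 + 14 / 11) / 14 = 62 / 77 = 0.81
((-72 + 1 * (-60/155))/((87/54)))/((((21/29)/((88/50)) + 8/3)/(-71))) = 1036.36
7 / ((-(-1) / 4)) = 28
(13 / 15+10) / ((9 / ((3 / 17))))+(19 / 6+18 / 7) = 63737 / 10710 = 5.95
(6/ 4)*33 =99/ 2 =49.50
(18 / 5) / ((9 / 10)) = 4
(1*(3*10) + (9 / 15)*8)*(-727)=-126498 / 5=-25299.60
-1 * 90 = -90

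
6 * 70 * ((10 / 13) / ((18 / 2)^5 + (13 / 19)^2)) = 758100 / 138559577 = 0.01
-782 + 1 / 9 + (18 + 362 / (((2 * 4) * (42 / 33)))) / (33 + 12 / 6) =-13765529 / 17640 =-780.36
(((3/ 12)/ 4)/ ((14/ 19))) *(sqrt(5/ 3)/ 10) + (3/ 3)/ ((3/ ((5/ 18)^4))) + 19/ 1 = 19 *sqrt(15)/ 6720 + 5984257/ 314928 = 19.01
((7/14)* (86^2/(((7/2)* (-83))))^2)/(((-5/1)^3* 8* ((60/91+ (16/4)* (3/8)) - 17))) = 355555304/16281290375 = 0.02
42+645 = 687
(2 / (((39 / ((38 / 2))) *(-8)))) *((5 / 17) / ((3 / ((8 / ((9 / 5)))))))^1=-950 / 17901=-0.05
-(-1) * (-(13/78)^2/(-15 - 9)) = 1/864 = 0.00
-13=-13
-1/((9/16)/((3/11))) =-16/33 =-0.48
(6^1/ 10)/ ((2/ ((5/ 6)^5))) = 625/ 5184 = 0.12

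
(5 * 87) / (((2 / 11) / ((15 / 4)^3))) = 126166.99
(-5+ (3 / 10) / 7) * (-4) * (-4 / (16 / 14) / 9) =-347 / 45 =-7.71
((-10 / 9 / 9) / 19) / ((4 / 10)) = -25 / 1539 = -0.02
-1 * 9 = -9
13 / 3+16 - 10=31 / 3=10.33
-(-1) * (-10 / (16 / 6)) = -15 / 4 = -3.75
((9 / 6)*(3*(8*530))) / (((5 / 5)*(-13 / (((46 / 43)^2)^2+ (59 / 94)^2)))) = -2500.38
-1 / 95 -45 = -4276 / 95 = -45.01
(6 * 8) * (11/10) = 264/5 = 52.80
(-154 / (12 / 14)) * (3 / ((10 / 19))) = -10241 / 10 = -1024.10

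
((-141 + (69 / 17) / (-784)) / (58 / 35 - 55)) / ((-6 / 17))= -3132195 / 418208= -7.49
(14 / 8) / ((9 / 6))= 7 / 6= 1.17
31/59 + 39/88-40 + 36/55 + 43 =120017/25960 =4.62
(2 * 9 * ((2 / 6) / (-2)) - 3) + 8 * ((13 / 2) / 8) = 1 / 2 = 0.50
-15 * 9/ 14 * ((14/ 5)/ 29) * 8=-216/ 29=-7.45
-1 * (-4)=4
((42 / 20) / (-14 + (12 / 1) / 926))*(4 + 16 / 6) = -3241 / 3238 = -1.00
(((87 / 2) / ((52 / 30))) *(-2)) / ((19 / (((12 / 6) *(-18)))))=23490 / 247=95.10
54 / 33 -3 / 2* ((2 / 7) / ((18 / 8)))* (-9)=3.35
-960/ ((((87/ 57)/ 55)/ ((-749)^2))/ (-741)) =417031986571200/ 29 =14380413330041.38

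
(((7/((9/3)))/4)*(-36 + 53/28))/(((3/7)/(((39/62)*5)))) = -146.01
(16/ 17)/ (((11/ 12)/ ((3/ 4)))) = 144/ 187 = 0.77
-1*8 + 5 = -3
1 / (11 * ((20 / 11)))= 0.05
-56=-56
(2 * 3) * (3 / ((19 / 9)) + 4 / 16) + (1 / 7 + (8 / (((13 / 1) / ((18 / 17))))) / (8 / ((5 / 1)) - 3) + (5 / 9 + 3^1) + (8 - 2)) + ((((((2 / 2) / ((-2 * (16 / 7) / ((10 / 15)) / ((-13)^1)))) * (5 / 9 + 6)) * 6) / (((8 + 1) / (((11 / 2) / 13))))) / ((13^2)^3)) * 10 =136199842225963 / 7071893016552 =19.26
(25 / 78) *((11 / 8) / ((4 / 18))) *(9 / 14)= 7425 / 5824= 1.27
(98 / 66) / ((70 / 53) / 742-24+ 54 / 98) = -6744409 / 106500768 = -0.06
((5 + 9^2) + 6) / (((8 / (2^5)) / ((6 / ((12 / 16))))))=2944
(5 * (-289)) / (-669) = 1445 / 669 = 2.16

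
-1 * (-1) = 1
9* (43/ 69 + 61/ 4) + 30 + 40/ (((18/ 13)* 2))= 155087/ 828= 187.30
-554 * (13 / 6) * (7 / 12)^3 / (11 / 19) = -23467717 / 57024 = -411.54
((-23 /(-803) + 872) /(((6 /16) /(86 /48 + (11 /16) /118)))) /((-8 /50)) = -59409443825 /2274096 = -26124.42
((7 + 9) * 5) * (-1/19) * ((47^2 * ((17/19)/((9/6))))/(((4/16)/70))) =-1682374400/1083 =-1553438.97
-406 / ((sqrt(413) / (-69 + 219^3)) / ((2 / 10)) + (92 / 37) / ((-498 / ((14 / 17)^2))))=95971614119560895964 *sqrt(413) / 5693806268588219909 + 682680150315484592220096 / 5693806268588219909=120241.27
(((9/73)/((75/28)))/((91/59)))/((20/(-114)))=-20178/118625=-0.17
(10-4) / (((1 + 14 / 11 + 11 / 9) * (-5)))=-297 / 865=-0.34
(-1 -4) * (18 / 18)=-5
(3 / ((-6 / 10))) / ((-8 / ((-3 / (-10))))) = 3 / 16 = 0.19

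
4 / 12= 1 / 3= 0.33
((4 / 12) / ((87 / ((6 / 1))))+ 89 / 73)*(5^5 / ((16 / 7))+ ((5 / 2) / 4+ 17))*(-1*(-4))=174796573 / 25404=6880.67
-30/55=-6/11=-0.55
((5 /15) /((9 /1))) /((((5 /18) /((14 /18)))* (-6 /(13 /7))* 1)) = -0.03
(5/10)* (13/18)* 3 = 13/12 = 1.08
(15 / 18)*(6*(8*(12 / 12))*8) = 320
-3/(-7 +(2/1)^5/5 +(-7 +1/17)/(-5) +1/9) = -2295/688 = -3.34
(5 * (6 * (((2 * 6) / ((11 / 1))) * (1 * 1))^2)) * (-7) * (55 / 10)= -15120 / 11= -1374.55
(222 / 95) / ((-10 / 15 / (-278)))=92574 / 95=974.46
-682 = -682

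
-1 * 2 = -2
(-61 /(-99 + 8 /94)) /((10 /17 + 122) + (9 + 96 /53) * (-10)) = 2583167 /60632258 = 0.04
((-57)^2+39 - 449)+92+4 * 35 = 3071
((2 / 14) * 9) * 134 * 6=7236 / 7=1033.71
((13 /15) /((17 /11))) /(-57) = -143 /14535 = -0.01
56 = 56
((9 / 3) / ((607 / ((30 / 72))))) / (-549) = -5 / 1332972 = -0.00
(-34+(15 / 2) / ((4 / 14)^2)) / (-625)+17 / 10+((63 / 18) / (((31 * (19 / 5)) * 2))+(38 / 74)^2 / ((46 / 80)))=192956296441 / 92729215000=2.08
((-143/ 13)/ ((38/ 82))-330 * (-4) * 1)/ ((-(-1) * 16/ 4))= 24629/ 76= 324.07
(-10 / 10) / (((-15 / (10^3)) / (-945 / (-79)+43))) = 868400 / 237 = 3664.14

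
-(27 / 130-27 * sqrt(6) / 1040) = -27 / 130 + 27 * sqrt(6) / 1040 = -0.14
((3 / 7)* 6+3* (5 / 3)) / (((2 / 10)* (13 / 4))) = 1060 / 91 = 11.65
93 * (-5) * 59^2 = -1618665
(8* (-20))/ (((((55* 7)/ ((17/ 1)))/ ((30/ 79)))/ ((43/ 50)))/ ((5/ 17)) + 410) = -4128/ 16661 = -0.25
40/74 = 20/37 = 0.54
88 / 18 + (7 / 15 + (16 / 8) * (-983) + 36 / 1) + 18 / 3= -1918.64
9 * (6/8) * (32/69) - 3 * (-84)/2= 129.13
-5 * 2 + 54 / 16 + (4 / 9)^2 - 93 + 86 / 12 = -59785 / 648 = -92.26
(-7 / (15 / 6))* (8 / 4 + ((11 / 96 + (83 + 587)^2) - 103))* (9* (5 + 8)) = -2352425439 / 16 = -147026589.94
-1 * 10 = -10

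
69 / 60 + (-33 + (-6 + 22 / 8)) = -351 / 10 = -35.10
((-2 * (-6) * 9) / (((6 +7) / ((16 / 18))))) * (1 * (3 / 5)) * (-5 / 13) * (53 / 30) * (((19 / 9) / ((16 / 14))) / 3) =-1.85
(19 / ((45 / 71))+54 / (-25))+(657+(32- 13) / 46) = 7092139 / 10350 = 685.23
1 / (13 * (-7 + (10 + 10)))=1 / 169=0.01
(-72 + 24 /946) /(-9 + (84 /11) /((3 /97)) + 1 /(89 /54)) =-3029916 /10040801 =-0.30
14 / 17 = 0.82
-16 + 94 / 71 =-1042 / 71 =-14.68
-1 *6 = -6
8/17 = 0.47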